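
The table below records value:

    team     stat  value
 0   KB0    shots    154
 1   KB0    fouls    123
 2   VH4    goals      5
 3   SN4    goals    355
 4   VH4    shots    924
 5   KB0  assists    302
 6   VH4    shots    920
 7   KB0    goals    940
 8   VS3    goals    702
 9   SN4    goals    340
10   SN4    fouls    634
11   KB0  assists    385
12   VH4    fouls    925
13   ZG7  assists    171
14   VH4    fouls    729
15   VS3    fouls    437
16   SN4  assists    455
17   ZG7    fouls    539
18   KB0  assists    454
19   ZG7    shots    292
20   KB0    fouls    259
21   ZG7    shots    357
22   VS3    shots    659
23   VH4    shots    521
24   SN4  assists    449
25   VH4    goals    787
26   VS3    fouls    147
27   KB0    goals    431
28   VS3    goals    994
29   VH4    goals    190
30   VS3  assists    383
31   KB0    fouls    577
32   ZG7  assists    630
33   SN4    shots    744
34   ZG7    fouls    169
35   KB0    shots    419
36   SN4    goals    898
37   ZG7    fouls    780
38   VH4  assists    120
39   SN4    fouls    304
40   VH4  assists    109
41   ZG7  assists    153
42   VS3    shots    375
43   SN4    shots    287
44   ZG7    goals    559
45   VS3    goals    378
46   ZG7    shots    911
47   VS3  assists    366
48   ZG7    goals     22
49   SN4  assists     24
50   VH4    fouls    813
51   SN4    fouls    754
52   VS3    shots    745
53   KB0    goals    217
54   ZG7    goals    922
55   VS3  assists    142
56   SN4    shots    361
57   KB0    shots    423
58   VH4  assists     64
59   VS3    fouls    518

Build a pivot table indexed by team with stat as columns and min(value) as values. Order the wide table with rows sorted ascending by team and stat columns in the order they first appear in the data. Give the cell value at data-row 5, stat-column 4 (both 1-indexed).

153

With rows sorted ascending by team, row 5 is team=ZG7. stat columns in first-appearance order: shots, fouls, goals, assists; column 4 is assists.
Long rows with team=ZG7, stat=assists: min(171, 630, 153) = 153.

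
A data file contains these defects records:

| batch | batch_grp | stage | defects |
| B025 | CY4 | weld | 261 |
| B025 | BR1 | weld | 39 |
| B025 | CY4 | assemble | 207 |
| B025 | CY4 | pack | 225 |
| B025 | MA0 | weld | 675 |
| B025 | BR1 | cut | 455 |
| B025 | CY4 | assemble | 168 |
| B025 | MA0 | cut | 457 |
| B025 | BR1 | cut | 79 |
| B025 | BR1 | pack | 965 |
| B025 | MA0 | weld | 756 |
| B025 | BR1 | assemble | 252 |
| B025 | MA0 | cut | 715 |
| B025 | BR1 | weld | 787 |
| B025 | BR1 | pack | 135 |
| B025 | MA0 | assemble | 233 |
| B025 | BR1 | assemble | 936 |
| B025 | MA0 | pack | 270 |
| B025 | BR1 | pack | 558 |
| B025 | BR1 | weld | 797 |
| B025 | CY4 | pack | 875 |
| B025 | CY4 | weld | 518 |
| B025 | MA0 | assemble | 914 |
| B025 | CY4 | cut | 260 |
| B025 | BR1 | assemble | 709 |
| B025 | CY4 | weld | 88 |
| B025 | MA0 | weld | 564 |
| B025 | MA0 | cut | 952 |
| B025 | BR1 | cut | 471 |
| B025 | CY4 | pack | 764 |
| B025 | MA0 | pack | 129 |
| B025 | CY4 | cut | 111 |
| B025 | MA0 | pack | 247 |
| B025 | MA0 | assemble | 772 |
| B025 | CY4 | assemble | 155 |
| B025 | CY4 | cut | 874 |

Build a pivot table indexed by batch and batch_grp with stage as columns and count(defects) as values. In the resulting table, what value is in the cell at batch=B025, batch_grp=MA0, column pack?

Rows with batch=B025, batch_grp=MA0 and stage=pack: defects values are 270, 129, 247.
3 rows match — count = 3.

3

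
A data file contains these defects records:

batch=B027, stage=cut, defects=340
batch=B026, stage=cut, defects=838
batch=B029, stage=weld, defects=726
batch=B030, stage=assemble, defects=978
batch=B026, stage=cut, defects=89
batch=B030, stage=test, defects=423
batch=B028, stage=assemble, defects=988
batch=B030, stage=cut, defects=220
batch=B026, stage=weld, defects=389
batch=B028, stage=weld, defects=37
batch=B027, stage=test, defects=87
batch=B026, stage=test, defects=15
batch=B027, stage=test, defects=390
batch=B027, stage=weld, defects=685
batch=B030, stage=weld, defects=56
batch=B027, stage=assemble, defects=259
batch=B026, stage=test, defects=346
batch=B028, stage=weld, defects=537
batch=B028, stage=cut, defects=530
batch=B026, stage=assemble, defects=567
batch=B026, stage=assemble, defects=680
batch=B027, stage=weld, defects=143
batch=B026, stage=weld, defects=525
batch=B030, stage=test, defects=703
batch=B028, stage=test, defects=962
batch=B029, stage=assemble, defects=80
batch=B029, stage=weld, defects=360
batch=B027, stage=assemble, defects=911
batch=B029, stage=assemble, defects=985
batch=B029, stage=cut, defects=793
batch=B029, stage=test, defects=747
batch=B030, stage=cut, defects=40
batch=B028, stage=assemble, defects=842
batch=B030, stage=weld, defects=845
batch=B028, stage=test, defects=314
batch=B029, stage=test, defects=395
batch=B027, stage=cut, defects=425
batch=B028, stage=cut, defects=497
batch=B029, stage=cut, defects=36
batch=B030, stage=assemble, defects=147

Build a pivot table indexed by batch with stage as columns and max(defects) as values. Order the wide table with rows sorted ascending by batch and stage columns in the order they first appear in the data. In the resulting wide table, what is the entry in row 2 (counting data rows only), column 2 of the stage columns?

With rows sorted ascending by batch, row 2 is batch=B027. stage columns in first-appearance order: cut, weld, assemble, test; column 2 is weld.
Long rows with batch=B027, stage=weld: max(685, 143) = 685.

685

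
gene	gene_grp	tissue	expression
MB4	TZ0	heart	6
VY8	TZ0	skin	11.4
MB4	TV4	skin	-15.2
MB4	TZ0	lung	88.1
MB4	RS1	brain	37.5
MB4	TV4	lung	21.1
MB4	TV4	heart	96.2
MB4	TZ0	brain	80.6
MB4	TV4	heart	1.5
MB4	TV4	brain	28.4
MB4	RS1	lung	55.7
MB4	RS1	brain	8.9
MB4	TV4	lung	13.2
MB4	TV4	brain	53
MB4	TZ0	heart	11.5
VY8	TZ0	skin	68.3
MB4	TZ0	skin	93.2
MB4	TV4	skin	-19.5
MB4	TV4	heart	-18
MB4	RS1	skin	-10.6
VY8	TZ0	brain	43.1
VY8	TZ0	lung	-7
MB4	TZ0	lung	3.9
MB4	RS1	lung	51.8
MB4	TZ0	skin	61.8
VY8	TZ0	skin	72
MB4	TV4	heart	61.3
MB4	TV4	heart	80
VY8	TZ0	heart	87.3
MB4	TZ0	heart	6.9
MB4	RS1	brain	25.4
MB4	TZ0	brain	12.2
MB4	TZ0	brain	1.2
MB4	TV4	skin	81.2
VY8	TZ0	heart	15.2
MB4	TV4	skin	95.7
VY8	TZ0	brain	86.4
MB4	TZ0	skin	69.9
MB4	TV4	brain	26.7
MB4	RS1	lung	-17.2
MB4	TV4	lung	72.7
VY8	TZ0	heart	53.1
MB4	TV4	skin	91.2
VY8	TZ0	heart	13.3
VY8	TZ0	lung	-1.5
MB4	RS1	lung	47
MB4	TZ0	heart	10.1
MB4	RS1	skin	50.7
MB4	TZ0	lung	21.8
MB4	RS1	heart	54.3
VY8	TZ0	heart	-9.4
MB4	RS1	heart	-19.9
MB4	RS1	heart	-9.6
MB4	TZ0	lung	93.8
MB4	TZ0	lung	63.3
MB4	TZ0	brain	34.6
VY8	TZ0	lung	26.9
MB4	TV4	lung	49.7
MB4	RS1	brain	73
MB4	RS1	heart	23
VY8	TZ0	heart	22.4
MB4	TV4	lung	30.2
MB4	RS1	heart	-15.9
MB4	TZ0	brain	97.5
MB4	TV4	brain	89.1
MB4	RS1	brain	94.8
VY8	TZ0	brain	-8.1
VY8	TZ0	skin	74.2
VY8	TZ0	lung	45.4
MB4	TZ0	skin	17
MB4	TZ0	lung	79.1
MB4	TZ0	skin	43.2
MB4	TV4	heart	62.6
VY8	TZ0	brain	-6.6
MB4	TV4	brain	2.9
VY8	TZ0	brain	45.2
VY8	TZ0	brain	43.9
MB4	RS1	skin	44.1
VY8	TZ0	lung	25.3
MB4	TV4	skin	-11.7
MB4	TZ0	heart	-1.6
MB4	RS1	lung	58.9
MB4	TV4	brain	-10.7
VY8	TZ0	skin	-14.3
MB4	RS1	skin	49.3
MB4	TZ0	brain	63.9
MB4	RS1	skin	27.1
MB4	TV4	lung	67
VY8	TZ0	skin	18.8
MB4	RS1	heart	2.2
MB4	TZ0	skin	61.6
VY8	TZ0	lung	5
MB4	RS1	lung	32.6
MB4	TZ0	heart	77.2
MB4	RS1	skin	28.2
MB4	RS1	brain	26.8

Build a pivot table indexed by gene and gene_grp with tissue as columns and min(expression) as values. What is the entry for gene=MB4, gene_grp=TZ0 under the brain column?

Rows with gene=MB4, gene_grp=TZ0 and tissue=brain: expression values are 80.6, 12.2, 1.2, 34.6, 97.5, 63.9.
min(80.6, 12.2, 1.2, 34.6, 97.5, 63.9) = 1.2.

1.2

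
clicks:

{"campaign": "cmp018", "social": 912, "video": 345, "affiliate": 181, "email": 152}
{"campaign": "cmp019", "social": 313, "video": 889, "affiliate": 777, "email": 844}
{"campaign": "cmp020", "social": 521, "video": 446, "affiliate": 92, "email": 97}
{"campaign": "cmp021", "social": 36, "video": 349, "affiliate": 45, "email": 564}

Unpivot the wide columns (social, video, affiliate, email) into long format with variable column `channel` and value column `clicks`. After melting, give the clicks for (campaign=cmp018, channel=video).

Unpivoting turns each (campaign, wide-column) pair into one long row.
The wide cell at row cmp018, column video holds 345, so the long row (cmp018, video) has clicks=345.

345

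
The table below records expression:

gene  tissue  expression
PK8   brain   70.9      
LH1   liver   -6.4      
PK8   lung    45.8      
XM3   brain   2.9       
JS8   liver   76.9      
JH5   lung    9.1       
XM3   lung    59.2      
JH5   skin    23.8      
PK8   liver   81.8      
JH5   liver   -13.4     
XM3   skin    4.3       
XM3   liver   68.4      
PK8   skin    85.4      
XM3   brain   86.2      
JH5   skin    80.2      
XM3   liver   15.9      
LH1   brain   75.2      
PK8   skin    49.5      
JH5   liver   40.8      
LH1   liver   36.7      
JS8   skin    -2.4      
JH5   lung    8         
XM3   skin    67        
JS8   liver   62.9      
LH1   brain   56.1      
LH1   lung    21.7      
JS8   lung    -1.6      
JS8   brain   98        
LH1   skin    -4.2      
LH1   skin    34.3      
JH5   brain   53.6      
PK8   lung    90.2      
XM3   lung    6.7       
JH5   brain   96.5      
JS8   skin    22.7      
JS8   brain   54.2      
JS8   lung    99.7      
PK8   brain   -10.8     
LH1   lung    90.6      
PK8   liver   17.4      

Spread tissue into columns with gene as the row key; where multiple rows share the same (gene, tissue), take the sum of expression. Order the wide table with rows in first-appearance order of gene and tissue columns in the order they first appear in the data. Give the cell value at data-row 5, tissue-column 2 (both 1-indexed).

27.4

With rows in first-appearance order of gene, row 5 is gene=JH5. tissue columns in first-appearance order: brain, liver, lung, skin; column 2 is liver.
Long rows with gene=JH5, tissue=liver: -13.4 + 40.8 = 27.4.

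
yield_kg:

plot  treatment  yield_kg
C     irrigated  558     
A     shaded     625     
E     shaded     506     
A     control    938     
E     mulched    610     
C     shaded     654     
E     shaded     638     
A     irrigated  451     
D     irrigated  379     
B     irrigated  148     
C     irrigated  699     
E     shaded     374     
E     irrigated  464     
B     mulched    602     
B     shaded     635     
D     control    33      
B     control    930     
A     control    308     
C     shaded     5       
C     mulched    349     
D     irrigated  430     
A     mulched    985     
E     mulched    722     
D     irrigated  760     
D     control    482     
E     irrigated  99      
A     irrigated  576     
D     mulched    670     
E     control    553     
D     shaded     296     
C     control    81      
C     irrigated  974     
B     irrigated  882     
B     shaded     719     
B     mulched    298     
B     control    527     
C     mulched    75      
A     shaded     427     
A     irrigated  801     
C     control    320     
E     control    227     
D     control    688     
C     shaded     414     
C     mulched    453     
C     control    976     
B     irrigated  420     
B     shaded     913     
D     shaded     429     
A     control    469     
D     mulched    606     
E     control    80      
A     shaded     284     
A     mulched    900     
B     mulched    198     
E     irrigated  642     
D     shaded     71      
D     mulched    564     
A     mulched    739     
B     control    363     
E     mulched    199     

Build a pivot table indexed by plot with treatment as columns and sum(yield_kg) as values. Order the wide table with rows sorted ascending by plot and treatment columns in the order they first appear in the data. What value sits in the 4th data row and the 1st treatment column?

With rows sorted ascending by plot, row 4 is plot=D. treatment columns in first-appearance order: irrigated, shaded, control, mulched; column 1 is irrigated.
Long rows with plot=D, treatment=irrigated: 379 + 430 + 760 = 1569.

1569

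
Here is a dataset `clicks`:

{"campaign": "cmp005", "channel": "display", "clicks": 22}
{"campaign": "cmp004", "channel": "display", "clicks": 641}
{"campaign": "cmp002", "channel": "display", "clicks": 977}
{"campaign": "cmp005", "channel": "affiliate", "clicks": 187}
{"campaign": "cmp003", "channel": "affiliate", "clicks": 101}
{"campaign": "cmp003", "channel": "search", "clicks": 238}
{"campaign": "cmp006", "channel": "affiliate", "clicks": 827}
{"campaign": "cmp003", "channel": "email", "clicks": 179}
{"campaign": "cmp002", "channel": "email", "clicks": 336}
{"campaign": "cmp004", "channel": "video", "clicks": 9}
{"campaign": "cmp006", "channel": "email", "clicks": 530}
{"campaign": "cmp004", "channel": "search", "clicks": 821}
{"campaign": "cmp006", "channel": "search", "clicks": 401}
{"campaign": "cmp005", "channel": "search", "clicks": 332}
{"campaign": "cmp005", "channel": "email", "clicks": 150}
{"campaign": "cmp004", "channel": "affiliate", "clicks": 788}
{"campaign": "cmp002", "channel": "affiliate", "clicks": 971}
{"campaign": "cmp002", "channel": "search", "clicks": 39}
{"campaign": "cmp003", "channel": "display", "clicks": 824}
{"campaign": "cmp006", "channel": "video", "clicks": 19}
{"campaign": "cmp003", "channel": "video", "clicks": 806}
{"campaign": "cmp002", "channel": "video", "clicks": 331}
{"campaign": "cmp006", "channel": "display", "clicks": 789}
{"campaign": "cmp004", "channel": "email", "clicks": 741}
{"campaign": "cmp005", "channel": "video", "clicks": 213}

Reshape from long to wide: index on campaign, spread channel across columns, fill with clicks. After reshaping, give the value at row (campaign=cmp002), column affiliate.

Wide layout: rows indexed by campaign, columns are the 5 distinct channel values (display, affiliate, search, email, video).
Cell (campaign=cmp002, channel=affiliate) draws from the long row where campaign=cmp002 and channel=affiliate, which has clicks=971.

971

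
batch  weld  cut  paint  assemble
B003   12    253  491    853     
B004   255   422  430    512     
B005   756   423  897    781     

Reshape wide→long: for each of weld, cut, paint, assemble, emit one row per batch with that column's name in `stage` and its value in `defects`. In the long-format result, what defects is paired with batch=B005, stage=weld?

756

Unpivoting turns each (batch, wide-column) pair into one long row.
The wide cell at row B005, column weld holds 756, so the long row (B005, weld) has defects=756.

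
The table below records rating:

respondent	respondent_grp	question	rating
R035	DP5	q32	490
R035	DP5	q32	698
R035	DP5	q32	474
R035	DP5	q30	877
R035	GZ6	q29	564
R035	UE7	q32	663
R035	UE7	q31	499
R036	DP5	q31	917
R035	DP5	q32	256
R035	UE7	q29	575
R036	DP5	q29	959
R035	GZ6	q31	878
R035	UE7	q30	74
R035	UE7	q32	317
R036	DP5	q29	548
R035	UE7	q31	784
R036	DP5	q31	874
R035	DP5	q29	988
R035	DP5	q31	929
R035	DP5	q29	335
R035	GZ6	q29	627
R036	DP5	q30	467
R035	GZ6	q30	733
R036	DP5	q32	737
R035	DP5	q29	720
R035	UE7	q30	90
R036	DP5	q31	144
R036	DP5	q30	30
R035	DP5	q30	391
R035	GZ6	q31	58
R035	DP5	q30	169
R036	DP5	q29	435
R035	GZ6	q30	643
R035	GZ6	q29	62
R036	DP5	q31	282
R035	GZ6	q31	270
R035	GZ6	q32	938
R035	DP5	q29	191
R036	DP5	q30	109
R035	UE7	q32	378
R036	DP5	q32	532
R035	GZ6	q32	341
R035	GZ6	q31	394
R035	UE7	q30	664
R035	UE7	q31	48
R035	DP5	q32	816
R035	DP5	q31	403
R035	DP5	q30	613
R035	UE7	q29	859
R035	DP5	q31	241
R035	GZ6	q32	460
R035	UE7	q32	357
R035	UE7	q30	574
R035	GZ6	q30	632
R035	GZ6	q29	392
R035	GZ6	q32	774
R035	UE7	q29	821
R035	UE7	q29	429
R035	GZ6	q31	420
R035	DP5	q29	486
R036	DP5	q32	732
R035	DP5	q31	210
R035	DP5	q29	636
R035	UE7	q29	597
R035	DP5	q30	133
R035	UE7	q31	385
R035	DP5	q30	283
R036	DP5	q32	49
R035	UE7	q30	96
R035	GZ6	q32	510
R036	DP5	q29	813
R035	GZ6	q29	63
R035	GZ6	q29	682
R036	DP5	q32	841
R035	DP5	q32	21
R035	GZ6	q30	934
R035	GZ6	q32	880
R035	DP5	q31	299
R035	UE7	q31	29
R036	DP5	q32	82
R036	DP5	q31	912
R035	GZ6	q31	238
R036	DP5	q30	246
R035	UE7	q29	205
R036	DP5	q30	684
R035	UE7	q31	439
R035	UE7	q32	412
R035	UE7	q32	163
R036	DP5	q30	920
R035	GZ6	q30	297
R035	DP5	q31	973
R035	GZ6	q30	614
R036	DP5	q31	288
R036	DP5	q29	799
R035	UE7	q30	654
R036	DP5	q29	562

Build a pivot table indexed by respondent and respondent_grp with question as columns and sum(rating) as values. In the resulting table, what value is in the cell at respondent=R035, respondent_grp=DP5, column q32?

Rows with respondent=R035, respondent_grp=DP5 and question=q32: rating values are 490, 698, 474, 256, 816, 21.
490 + 698 + 474 + 256 + 816 + 21 = 2755.

2755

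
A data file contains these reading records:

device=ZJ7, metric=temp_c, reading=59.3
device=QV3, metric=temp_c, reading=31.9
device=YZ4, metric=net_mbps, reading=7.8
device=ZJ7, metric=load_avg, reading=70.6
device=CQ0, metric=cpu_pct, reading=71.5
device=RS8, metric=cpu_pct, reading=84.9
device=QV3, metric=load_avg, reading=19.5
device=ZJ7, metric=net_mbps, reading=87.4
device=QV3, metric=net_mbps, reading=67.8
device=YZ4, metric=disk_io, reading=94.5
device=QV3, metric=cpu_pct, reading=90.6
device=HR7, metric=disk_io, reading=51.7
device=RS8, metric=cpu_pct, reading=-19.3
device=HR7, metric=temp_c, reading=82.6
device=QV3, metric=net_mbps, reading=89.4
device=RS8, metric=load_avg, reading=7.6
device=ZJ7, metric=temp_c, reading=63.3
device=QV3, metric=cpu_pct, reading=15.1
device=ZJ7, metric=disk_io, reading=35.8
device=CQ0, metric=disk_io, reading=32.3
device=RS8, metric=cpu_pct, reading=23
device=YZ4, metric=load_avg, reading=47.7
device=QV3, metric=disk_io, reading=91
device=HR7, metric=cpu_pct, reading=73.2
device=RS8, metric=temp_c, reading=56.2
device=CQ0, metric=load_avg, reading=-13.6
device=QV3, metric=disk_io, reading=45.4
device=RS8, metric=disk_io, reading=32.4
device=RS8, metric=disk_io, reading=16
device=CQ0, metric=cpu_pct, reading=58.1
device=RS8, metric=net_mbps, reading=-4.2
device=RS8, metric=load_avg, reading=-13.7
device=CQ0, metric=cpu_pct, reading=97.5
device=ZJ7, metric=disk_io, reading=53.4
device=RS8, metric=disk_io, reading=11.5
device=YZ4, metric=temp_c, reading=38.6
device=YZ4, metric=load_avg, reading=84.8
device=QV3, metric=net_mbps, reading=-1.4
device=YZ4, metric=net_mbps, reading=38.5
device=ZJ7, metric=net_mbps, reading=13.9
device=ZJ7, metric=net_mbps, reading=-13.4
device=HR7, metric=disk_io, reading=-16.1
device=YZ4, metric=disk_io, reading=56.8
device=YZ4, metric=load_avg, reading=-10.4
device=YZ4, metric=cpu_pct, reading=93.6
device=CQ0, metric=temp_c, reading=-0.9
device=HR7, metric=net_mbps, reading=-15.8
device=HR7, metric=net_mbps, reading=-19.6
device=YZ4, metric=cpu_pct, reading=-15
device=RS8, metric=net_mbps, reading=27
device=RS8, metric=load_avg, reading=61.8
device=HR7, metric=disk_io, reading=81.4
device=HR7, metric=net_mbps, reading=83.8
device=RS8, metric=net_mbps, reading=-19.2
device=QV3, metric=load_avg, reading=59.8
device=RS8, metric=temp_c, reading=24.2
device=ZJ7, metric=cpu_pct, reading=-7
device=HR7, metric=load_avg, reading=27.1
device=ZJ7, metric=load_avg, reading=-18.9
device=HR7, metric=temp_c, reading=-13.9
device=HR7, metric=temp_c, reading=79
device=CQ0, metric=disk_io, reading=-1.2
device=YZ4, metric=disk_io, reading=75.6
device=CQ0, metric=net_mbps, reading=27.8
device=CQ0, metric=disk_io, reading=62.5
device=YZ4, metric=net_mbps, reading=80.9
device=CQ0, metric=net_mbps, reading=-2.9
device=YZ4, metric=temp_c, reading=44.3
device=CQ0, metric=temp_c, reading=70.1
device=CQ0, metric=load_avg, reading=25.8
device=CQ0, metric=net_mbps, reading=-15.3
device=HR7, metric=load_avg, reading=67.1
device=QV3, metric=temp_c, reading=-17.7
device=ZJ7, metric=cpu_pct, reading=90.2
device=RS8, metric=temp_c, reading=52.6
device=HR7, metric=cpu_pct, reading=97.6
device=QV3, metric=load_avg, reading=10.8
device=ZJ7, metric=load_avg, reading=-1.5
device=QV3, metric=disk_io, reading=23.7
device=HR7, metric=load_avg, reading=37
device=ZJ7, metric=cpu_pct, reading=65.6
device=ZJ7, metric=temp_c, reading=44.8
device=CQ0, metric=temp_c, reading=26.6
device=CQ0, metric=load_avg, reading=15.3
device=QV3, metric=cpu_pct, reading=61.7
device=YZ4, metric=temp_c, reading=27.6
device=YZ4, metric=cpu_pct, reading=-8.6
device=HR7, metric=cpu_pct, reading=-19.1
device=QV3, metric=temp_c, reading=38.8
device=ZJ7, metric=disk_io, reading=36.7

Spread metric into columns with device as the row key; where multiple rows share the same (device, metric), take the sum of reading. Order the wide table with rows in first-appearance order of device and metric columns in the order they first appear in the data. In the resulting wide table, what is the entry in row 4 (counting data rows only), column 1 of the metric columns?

95.8

With rows in first-appearance order of device, row 4 is device=CQ0. metric columns in first-appearance order: temp_c, net_mbps, load_avg, cpu_pct, disk_io; column 1 is temp_c.
Long rows with device=CQ0, metric=temp_c: -0.9 + 70.1 + 26.6 = 95.8.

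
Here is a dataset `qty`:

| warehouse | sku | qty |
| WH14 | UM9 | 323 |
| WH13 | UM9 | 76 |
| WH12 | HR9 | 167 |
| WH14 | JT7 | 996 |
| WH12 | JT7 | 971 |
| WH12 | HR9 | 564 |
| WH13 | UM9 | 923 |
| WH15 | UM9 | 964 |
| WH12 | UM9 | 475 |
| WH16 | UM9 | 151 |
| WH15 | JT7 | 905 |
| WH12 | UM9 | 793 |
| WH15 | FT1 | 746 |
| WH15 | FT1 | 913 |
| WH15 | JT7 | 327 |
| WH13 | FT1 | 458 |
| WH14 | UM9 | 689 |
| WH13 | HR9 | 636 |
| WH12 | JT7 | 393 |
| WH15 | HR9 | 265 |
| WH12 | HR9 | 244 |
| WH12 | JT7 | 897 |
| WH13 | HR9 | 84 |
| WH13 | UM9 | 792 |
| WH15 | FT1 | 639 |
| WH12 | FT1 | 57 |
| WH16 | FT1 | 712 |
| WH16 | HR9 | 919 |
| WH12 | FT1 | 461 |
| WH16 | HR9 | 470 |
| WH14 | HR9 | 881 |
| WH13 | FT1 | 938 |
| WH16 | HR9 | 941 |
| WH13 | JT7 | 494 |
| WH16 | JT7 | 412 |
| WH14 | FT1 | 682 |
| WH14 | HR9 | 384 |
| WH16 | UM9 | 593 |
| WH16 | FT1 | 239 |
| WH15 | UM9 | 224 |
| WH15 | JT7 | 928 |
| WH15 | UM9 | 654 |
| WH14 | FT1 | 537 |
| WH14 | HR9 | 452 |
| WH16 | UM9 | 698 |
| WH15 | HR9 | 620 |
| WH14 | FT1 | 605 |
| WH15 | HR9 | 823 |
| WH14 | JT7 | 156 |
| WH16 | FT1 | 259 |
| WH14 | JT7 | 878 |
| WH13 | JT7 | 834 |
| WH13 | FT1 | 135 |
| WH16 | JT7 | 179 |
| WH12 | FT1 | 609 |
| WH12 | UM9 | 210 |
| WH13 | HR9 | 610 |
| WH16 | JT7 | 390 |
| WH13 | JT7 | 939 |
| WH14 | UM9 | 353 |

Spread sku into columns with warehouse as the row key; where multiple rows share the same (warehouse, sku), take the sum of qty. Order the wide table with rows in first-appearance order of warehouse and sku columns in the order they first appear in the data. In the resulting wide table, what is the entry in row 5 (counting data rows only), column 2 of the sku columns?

2330

With rows in first-appearance order of warehouse, row 5 is warehouse=WH16. sku columns in first-appearance order: UM9, HR9, JT7, FT1; column 2 is HR9.
Long rows with warehouse=WH16, sku=HR9: 919 + 470 + 941 = 2330.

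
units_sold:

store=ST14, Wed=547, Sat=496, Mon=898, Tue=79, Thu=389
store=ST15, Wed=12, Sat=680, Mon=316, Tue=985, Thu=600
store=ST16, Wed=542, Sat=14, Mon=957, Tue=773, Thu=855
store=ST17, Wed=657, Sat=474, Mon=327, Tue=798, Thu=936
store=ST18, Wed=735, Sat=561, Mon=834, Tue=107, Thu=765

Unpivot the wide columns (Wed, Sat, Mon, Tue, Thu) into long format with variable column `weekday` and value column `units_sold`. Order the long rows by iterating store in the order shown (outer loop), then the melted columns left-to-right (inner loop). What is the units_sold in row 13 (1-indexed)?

25 rows total (5 × 5). Row 13: index ⌊(13-1)/5⌋ = 2 into store → ST16; (13-1) mod 5 = 2 into the melted columns → Mon.
So row 13 is (ST16, Mon, 957); units_sold = 957.

957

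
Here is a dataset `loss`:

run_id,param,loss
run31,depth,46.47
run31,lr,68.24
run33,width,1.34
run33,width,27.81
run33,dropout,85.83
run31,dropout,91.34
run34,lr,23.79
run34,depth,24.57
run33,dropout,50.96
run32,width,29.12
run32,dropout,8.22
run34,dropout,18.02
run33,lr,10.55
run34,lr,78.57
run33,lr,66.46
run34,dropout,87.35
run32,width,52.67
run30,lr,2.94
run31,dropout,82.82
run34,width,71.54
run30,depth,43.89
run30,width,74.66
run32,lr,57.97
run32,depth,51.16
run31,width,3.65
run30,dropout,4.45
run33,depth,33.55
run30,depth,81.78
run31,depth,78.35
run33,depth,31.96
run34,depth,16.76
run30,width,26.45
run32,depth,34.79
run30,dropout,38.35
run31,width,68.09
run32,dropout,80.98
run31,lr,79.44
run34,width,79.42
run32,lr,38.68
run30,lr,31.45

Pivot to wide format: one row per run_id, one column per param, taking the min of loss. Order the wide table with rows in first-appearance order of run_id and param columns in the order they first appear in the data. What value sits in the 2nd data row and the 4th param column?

With rows in first-appearance order of run_id, row 2 is run_id=run33. param columns in first-appearance order: depth, lr, width, dropout; column 4 is dropout.
Long rows with run_id=run33, param=dropout: min(85.83, 50.96) = 50.96.

50.96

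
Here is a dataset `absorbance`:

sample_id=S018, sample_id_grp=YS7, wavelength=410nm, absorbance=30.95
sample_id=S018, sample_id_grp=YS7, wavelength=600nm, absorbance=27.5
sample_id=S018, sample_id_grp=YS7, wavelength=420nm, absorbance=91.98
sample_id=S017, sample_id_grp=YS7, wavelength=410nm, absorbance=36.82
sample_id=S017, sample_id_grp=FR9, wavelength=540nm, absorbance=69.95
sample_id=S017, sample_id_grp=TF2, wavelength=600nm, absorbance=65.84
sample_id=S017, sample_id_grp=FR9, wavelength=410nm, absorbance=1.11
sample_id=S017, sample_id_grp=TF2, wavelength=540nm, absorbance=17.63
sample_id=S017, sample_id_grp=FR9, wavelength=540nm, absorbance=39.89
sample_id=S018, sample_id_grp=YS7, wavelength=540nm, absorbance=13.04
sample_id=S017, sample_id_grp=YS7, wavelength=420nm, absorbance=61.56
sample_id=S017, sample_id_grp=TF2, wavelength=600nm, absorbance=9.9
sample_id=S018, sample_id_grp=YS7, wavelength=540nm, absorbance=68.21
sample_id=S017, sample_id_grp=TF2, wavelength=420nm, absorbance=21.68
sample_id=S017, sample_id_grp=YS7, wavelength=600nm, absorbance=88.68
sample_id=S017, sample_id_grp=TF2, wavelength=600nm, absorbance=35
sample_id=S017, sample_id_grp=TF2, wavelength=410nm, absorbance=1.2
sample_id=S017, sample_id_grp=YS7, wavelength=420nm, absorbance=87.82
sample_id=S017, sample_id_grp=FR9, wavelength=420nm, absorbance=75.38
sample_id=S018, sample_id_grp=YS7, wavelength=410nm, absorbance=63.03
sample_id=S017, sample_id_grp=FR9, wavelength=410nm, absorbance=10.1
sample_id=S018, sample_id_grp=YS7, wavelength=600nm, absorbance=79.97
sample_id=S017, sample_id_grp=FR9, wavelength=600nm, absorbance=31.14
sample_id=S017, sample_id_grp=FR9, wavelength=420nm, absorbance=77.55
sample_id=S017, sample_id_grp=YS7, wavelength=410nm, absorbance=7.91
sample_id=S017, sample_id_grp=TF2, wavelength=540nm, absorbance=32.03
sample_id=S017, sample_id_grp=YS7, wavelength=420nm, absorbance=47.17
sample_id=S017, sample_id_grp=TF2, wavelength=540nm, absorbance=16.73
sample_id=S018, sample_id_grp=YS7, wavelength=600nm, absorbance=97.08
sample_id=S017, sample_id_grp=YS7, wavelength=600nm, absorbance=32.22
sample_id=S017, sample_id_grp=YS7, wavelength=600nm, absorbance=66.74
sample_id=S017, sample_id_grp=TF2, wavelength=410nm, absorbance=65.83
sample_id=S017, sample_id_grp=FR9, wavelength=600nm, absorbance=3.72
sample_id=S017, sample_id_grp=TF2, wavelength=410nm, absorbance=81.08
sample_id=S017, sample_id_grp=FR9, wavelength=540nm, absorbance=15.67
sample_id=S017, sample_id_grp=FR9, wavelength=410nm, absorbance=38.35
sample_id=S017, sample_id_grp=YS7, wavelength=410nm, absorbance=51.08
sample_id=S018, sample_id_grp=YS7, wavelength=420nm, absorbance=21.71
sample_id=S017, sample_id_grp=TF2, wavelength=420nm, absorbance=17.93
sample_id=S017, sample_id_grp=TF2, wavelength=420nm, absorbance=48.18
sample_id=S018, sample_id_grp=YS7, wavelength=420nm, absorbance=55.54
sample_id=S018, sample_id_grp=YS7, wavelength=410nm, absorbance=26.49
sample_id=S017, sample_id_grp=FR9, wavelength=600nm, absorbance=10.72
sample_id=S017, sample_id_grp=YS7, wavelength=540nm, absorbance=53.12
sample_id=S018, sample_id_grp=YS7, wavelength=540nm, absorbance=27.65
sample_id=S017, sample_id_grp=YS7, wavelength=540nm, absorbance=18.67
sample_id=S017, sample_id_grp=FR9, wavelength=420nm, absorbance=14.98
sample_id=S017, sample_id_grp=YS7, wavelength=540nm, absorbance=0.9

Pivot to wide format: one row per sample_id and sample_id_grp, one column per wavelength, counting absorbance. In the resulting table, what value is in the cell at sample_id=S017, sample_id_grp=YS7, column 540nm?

3

Rows with sample_id=S017, sample_id_grp=YS7 and wavelength=540nm: absorbance values are 53.12, 18.67, 0.9.
3 rows match — count = 3.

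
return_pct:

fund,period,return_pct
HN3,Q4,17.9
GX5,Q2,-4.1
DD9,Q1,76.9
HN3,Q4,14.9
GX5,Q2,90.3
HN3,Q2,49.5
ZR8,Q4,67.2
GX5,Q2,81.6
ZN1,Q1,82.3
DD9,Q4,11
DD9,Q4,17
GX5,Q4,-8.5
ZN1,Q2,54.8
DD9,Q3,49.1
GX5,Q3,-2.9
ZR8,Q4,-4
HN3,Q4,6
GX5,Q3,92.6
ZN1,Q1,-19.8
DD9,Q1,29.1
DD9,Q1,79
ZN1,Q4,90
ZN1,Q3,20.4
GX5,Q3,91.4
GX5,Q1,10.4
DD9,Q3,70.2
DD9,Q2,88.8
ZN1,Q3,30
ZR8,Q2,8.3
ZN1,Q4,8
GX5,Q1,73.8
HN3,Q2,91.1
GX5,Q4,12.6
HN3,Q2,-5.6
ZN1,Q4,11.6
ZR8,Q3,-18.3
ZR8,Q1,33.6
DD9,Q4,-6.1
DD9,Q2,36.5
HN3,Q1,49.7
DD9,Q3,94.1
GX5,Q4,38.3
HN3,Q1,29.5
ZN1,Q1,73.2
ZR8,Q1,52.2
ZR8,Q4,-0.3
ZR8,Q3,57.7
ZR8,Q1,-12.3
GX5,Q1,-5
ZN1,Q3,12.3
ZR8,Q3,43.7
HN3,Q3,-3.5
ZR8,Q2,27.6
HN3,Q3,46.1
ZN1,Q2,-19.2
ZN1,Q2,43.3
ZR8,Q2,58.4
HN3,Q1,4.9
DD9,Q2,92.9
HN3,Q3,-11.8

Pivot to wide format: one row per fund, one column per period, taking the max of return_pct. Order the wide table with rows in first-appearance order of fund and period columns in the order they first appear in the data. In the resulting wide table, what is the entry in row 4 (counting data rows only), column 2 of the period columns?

With rows in first-appearance order of fund, row 4 is fund=ZR8. period columns in first-appearance order: Q4, Q2, Q1, Q3; column 2 is Q2.
Long rows with fund=ZR8, period=Q2: max(8.3, 27.6, 58.4) = 58.4.

58.4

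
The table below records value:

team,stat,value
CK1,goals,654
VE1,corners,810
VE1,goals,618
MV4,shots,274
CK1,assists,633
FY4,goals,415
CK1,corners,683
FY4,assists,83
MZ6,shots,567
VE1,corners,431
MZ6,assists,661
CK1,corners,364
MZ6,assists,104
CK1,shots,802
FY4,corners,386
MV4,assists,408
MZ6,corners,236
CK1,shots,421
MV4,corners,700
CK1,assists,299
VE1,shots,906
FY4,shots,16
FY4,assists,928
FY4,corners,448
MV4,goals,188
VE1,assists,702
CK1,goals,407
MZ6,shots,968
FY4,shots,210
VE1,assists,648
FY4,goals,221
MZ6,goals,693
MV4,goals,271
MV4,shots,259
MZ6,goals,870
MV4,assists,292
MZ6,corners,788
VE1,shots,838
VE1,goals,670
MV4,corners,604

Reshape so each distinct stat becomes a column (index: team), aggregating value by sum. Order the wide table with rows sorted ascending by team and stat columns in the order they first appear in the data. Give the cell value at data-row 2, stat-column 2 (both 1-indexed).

With rows sorted ascending by team, row 2 is team=FY4. stat columns in first-appearance order: goals, corners, shots, assists; column 2 is corners.
Long rows with team=FY4, stat=corners: 386 + 448 = 834.

834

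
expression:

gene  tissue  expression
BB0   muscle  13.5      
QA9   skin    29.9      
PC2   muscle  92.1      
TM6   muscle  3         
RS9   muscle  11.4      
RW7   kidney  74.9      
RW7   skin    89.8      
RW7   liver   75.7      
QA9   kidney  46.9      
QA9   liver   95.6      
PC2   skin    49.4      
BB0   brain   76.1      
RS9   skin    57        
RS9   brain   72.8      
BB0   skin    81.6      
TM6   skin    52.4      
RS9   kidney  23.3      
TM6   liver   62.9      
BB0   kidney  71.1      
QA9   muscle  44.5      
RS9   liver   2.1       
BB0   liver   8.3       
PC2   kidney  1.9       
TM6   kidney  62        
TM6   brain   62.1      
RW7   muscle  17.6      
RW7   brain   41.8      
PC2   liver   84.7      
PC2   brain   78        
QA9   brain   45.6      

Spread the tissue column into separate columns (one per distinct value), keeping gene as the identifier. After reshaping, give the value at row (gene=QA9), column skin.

29.9

Wide layout: rows indexed by gene, columns are the 5 distinct tissue values (muscle, skin, kidney, liver, brain).
Cell (gene=QA9, tissue=skin) draws from the long row where gene=QA9 and tissue=skin, which has expression=29.9.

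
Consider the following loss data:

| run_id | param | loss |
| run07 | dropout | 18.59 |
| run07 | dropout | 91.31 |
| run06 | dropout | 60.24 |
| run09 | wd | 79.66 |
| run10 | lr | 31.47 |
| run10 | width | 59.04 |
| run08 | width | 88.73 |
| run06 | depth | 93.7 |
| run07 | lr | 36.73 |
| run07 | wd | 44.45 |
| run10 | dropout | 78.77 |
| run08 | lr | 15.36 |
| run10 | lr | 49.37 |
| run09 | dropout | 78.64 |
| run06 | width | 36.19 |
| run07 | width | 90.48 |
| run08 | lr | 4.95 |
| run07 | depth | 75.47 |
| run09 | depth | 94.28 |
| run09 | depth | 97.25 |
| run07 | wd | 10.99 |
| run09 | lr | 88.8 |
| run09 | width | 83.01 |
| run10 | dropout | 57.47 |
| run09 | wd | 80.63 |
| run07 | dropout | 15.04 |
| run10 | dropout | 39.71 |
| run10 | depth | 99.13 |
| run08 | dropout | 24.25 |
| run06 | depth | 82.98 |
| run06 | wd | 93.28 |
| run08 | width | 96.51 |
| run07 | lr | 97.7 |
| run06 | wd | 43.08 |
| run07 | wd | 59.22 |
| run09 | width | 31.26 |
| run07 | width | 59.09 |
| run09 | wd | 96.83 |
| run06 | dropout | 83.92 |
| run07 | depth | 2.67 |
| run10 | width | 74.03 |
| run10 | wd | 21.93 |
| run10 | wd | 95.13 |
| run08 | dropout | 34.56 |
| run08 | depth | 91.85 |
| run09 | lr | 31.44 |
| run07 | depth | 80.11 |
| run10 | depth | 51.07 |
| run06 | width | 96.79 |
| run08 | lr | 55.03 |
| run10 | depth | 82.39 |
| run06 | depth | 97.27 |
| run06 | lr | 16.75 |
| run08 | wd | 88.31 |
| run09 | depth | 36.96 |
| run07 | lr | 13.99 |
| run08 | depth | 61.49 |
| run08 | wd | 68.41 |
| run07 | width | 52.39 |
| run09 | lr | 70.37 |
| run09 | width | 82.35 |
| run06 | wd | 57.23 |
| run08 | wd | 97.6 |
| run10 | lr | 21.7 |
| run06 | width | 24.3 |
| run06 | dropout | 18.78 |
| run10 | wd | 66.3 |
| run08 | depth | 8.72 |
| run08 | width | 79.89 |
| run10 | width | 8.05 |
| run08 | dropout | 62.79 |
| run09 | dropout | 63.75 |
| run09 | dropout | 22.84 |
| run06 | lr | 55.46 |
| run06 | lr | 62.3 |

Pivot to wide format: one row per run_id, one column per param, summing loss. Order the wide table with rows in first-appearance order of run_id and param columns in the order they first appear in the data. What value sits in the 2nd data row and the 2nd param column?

With rows in first-appearance order of run_id, row 2 is run_id=run06. param columns in first-appearance order: dropout, wd, lr, width, depth; column 2 is wd.
Long rows with run_id=run06, param=wd: 93.28 + 43.08 + 57.23 = 193.59.

193.59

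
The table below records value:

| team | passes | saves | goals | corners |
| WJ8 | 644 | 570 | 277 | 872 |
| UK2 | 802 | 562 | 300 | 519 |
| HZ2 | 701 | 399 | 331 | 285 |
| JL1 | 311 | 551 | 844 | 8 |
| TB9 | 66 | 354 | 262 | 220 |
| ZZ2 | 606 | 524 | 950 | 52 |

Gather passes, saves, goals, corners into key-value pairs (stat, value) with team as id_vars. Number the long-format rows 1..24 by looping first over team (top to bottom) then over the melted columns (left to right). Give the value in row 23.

24 rows total (6 × 4). Row 23: index ⌊(23-1)/4⌋ = 5 into team → ZZ2; (23-1) mod 4 = 2 into the melted columns → goals.
So row 23 is (ZZ2, goals, 950); value = 950.

950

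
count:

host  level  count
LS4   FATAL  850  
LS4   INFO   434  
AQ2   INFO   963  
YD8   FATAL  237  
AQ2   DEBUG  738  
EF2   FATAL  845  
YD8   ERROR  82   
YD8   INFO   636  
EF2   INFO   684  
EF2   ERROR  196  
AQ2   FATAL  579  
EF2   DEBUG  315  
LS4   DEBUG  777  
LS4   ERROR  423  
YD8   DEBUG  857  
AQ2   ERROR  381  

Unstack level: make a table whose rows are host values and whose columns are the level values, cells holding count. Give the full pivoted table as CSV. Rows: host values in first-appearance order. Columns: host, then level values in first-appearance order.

host,FATAL,INFO,DEBUG,ERROR
LS4,850,434,777,423
AQ2,579,963,738,381
YD8,237,636,857,82
EF2,845,684,315,196

Columns: host plus the 4 distinct level values (FATAL, INFO, DEBUG, ERROR).
For example, row LS4 column FATAL takes count=850 from the long row (LS4, FATAL).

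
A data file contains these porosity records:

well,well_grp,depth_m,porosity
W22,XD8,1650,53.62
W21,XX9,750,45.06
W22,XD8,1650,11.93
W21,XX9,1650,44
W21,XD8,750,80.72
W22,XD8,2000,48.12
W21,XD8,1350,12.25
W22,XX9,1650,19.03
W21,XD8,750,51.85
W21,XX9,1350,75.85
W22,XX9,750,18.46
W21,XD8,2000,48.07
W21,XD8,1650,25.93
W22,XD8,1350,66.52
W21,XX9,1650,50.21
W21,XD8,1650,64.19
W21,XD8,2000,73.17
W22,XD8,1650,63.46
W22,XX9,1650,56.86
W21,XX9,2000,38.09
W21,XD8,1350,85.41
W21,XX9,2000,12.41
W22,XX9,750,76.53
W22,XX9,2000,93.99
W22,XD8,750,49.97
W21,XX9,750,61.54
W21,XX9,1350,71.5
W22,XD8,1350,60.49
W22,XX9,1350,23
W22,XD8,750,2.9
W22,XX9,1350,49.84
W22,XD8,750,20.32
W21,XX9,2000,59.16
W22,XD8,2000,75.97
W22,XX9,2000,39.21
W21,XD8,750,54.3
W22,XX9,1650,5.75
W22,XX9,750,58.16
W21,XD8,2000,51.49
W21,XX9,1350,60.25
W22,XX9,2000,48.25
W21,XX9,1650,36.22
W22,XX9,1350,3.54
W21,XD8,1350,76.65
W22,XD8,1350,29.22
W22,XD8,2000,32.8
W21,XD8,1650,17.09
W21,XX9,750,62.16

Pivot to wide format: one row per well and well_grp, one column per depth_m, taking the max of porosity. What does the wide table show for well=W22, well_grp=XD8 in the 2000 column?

75.97

Rows with well=W22, well_grp=XD8 and depth_m=2000: porosity values are 48.12, 75.97, 32.8.
max(48.12, 75.97, 32.8) = 75.97.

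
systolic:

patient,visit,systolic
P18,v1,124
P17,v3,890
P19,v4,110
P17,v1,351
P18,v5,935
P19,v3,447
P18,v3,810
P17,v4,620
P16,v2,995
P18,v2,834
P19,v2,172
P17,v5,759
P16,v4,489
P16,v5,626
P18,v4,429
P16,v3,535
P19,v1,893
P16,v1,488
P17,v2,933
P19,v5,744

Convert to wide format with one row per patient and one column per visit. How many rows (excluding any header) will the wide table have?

4

4 distinct patient values → 4 rows.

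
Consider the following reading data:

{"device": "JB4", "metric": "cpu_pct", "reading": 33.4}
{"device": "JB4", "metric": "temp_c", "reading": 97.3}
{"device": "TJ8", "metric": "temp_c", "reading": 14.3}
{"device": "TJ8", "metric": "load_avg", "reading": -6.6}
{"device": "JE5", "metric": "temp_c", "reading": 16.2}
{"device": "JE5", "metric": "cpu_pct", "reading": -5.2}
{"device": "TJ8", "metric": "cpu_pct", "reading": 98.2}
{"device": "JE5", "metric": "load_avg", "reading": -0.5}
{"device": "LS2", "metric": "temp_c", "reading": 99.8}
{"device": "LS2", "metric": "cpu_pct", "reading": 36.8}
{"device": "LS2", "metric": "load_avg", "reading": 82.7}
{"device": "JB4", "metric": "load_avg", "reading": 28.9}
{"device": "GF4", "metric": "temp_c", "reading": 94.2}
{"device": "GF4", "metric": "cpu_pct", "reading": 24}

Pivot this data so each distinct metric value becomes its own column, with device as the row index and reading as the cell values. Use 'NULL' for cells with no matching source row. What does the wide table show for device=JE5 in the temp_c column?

The long row with device=JE5, metric=temp_c has reading=16.2.

16.2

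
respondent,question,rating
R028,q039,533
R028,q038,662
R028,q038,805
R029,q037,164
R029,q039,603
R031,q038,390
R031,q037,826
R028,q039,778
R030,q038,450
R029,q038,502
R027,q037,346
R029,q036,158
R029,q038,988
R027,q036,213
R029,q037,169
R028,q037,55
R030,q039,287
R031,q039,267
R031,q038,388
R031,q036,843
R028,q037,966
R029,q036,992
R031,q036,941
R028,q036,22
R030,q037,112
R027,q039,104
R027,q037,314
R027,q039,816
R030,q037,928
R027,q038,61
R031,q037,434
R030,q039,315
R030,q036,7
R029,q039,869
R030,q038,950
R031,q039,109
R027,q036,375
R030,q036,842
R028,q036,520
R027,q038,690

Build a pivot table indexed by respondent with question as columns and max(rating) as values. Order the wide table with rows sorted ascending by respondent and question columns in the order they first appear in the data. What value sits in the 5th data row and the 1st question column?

With rows sorted ascending by respondent, row 5 is respondent=R031. question columns in first-appearance order: q039, q038, q037, q036; column 1 is q039.
Long rows with respondent=R031, question=q039: max(267, 109) = 267.

267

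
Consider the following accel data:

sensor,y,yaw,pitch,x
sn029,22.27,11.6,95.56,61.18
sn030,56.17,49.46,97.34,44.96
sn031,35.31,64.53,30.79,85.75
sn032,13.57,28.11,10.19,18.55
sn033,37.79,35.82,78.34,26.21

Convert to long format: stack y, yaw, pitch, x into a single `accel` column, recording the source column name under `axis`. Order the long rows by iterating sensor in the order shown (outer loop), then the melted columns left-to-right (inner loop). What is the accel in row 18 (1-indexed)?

35.82

20 rows total (5 × 4). Row 18: index ⌊(18-1)/4⌋ = 4 into sensor → sn033; (18-1) mod 4 = 1 into the melted columns → yaw.
So row 18 is (sn033, yaw, 35.82); accel = 35.82.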